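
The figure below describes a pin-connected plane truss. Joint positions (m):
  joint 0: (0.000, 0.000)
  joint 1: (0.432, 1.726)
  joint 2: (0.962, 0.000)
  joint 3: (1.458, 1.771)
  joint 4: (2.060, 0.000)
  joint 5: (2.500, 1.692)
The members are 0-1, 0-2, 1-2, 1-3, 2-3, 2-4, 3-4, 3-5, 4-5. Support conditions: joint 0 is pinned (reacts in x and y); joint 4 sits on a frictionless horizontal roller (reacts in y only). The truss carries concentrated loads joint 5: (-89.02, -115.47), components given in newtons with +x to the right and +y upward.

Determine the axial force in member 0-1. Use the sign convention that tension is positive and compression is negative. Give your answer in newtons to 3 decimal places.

-49.949

N=6 nodes, M=9 members, R=3 reactions → 2N=12, M+R=12
member 0 (0-1): L=1.7792, (cx,cy)=(0.2428,0.9701)
member 1 (0-2): L=0.9620, (cx,cy)=(1.0000,0.0000)
member 2 (1-2): L=1.8055, (cx,cy)=(0.2935,-0.9559)
member 3 (1-3): L=1.0270, (cx,cy)=(0.9990,0.0438)
member 4 (2-3): L=1.8391, (cx,cy)=(0.2697,0.9629)
member 5 (2-4): L=1.0980, (cx,cy)=(1.0000,0.0000)
member 6 (3-4): L=1.8705, (cx,cy)=(0.3218,-0.9468)
member 7 (3-5): L=1.0450, (cx,cy)=(0.9971,-0.0756)
member 8 (4-5): L=1.7483, (cx,cy)=(0.2517,0.9678)
solve A·x = −loads:
  F[0-1] = -49.9485 N (compression)
  F[0-2] = -76.8925 N (compression)
  F[1-2] = +49.4642 N (tension)
  F[1-3] = -26.6729 N (compression)
  F[2-3] = -49.1046 N (compression)
  F[2-4] = -49.1297 N (compression)
  F[3-4] = +55.8093 N (tension)
  F[3-5] = -58.0178 N (compression)
  F[4-5] = -123.8424 N (compression)
  Rx@0 = +89.0200 N
  Ry@0 = +48.4539 N
  Ry@4 = +67.0161 N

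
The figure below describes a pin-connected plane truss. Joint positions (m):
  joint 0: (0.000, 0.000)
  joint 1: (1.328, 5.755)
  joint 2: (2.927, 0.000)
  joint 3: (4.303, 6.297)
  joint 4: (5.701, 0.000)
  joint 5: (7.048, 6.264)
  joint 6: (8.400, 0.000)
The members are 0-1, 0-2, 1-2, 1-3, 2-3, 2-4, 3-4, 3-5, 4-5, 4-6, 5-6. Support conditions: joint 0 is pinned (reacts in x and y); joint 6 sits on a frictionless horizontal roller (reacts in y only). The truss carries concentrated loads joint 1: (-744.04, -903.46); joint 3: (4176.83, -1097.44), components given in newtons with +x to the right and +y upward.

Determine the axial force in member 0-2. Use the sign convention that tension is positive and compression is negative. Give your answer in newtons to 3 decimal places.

N=7 nodes, M=11 members, R=3 reactions → 2N=14, M+R=14
member 0 (0-1): L=5.9062, (cx,cy)=(0.2248,0.9744)
member 1 (0-2): L=2.9270, (cx,cy)=(1.0000,0.0000)
member 2 (1-2): L=5.9730, (cx,cy)=(0.2677,-0.9635)
member 3 (1-3): L=3.0240, (cx,cy)=(0.9838,0.1792)
member 4 (2-3): L=6.4456, (cx,cy)=(0.2135,0.9769)
member 5 (2-4): L=2.7740, (cx,cy)=(1.0000,0.0000)
member 6 (3-4): L=6.4503, (cx,cy)=(0.2167,-0.9762)
member 7 (3-5): L=2.7452, (cx,cy)=(0.9999,-0.0120)
member 8 (4-5): L=6.4072, (cx,cy)=(0.2102,0.9777)
member 9 (4-6): L=2.6990, (cx,cy)=(1.0000,0.0000)
member 10 (5-6): L=6.4082, (cx,cy)=(0.2110,-0.9775)
solve A·x = −loads:
  F[0-1] = +1360.3164 N (tension)
  F[0-2] = +3126.9267 N (tension)
  F[1-2] = -2012.9631 N (compression)
  F[1-3] = +1614.9338 N (tension)
  F[2-3] = +1985.2572 N (tension)
  F[2-4] = +2164.2363 N (tension)
  F[3-4] = -3389.7703 N (compression)
  F[3-5] = -1429.6629 N (compression)
  F[4-5] = +3384.8448 N (tension)
  F[4-6] = +717.9552 N (tension)
  F[5-6] = -3402.9828 N (compression)
  Rx@0 = -3432.7900 N
  Ry@0 = -1325.4842 N
  Ry@6 = +3326.3842 N

3126.927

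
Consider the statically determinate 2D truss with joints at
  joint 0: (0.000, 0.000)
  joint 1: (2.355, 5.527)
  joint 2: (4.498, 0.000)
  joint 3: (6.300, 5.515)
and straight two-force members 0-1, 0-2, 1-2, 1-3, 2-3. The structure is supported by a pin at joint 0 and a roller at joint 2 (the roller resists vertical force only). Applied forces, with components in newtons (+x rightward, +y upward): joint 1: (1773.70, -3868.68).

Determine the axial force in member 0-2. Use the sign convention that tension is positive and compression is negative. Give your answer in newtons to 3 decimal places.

1630.408

N=4 nodes, M=5 members, R=3 reactions → 2N=8, M+R=8
member 0 (0-1): L=6.0078, (cx,cy)=(0.3920,0.9200)
member 1 (0-2): L=4.4980, (cx,cy)=(1.0000,0.0000)
member 2 (1-2): L=5.9279, (cx,cy)=(0.3615,-0.9324)
member 3 (1-3): L=3.9450, (cx,cy)=(1.0000,-0.0030)
member 4 (2-3): L=5.8019, (cx,cy)=(0.3106,0.9505)
solve A·x = −loads:
  F[0-1] = +365.5511 N (tension)
  F[0-2] = +1630.4077 N (tension)
  F[1-2] = -4509.9946 N (compression)
  F[1-3] = +0.0000 N (tension)
  F[2-3] = -0.0000 N (compression)
  Rx@0 = -1773.7000 N
  Ry@0 = -336.2958 N
  Ry@2 = +4204.9758 N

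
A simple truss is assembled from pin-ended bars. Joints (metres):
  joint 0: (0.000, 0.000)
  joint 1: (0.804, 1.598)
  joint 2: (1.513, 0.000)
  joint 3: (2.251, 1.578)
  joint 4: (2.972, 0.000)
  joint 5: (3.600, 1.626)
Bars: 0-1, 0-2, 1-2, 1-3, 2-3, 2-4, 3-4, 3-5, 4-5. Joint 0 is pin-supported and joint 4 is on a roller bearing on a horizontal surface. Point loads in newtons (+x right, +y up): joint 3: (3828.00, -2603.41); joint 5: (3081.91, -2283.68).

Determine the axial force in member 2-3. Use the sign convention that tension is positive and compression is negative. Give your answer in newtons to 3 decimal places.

3992.584

N=6 nodes, M=9 members, R=3 reactions → 2N=12, M+R=12
member 0 (0-1): L=1.7889, (cx,cy)=(0.4494,0.8933)
member 1 (0-2): L=1.5130, (cx,cy)=(1.0000,0.0000)
member 2 (1-2): L=1.7482, (cx,cy)=(0.4056,-0.9141)
member 3 (1-3): L=1.4471, (cx,cy)=(0.9999,-0.0138)
member 4 (2-3): L=1.7420, (cx,cy)=(0.4236,0.9058)
member 5 (2-4): L=1.4590, (cx,cy)=(1.0000,0.0000)
member 6 (3-4): L=1.7349, (cx,cy)=(0.4156,-0.9096)
member 7 (3-5): L=1.3499, (cx,cy)=(0.9994,0.0356)
member 8 (4-5): L=1.7431, (cx,cy)=(0.3603,0.9328)
solve A·x = −loads:
  F[0-1] = +3995.9456 N (tension)
  F[0-2] = +5113.9392 N (tension)
  F[1-2] = -3956.5922 N (compression)
  F[1-3] = +3400.9097 N (tension)
  F[2-3] = +3992.5837 N (tension)
  F[2-4] = +1817.9088 N (tension)
  F[3-4] = -6629.6175 N (compression)
  F[3-5] = +4021.6988 N (tension)
  F[4-5] = -2601.3937 N (compression)
  Rx@0 = -6909.9100 N
  Ry@0 = -3569.6037 N
  Ry@4 = +8456.6937 N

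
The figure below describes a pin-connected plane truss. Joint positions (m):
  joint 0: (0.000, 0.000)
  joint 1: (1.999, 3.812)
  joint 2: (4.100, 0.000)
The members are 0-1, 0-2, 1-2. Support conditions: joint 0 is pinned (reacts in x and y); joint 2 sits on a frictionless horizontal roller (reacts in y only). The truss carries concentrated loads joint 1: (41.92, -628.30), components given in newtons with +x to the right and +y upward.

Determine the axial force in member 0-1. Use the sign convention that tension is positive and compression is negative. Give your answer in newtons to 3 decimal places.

N=3 nodes, M=3 members, R=3 reactions → 2N=6, M+R=6
member 0 (0-1): L=4.3043, (cx,cy)=(0.4644,0.8856)
member 1 (0-2): L=4.1000, (cx,cy)=(1.0000,0.0000)
member 2 (1-2): L=4.3526, (cx,cy)=(0.4827,-0.8758)
solve A·x = −loads:
  F[0-1] = -319.5397 N (compression)
  F[0-2] = +190.3190 N (tension)
  F[1-2] = -394.2845 N (compression)
  Rx@0 = -41.9200 N
  Ry@0 = +282.9901 N
  Ry@2 = +345.3099 N

-319.540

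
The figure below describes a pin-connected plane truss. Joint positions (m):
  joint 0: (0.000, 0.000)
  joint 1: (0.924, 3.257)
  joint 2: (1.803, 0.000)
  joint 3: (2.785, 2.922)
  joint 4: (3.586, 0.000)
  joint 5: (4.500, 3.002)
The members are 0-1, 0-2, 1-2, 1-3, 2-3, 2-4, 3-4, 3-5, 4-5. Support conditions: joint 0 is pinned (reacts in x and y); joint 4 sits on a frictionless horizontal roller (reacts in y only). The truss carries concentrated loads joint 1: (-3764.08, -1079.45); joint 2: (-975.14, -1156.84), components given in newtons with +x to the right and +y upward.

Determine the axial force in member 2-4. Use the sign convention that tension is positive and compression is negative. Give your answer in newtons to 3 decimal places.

-701.480

N=6 nodes, M=9 members, R=3 reactions → 2N=12, M+R=12
member 0 (0-1): L=3.3855, (cx,cy)=(0.2729,0.9620)
member 1 (0-2): L=1.8030, (cx,cy)=(1.0000,0.0000)
member 2 (1-2): L=3.3735, (cx,cy)=(0.2606,-0.9655)
member 3 (1-3): L=1.8909, (cx,cy)=(0.9842,-0.1772)
member 4 (2-3): L=3.0826, (cx,cy)=(0.3186,0.9479)
member 5 (2-4): L=1.7830, (cx,cy)=(1.0000,0.0000)
member 6 (3-4): L=3.0298, (cx,cy)=(0.2644,-0.9644)
member 7 (3-5): L=1.7169, (cx,cy)=(0.9989,0.0466)
member 8 (4-5): L=3.1381, (cx,cy)=(0.2913,0.9566)
solve A·x = −loads:
  F[0-1] = -4984.4813 N (compression)
  F[0-2] = -3378.8249 N (compression)
  F[1-2] = +3574.2080 N (tension)
  F[1-3] = +1496.0615 N (tension)
  F[2-3] = -2419.9851 N (compression)
  F[2-4] = -701.4796 N (compression)
  F[3-4] = +2653.3614 N (tension)
  F[3-5] = +0.0000 N (tension)
  F[4-5] = -0.0000 N (compression)
  Rx@0 = +4739.2200 N
  Ry@0 = +4795.2454 N
  Ry@4 = -2558.9554 N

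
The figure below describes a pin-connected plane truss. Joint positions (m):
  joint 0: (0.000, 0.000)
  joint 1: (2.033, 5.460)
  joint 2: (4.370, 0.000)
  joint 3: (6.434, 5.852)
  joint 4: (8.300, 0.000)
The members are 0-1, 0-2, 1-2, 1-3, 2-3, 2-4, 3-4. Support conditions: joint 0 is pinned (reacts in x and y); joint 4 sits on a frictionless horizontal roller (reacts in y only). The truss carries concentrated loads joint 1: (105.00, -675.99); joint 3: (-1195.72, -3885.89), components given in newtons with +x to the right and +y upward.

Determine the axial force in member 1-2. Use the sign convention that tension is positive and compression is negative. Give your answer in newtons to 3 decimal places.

N=5 nodes, M=7 members, R=3 reactions → 2N=10, M+R=10
member 0 (0-1): L=5.8262, (cx,cy)=(0.3489,0.9371)
member 1 (0-2): L=4.3700, (cx,cy)=(1.0000,0.0000)
member 2 (1-2): L=5.9391, (cx,cy)=(0.3935,-0.9193)
member 3 (1-3): L=4.4184, (cx,cy)=(0.9961,0.0887)
member 4 (2-3): L=6.2053, (cx,cy)=(0.3326,0.9431)
member 5 (2-4): L=3.9300, (cx,cy)=(1.0000,0.0000)
member 6 (3-4): L=6.1423, (cx,cy)=(0.3038,-0.9527)
solve A·x = −loads:
  F[0-1] = -2302.7587 N (compression)
  F[0-2] = -287.1941 N (compression)
  F[1-2] = +1468.0847 N (tension)
  F[1-3] = -1492.0901 N (compression)
  F[2-3] = -1431.1376 N (compression)
  F[2-4] = +766.5081 N (tension)
  F[3-4] = -2523.1102 N (compression)
  Rx@0 = +1090.7200 N
  Ry@0 = +2158.0185 N
  Ry@4 = +2403.8615 N

1468.085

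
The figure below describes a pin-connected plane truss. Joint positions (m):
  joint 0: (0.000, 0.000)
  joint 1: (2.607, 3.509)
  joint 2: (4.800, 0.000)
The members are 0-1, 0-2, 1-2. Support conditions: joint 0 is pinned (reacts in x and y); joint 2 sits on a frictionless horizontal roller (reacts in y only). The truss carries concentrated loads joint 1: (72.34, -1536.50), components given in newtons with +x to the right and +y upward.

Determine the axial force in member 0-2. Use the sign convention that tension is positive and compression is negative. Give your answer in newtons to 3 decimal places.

N=3 nodes, M=3 members, R=3 reactions → 2N=6, M+R=6
member 0 (0-1): L=4.3714, (cx,cy)=(0.5964,0.8027)
member 1 (0-2): L=4.8000, (cx,cy)=(1.0000,0.0000)
member 2 (1-2): L=4.1379, (cx,cy)=(0.5300,-0.8480)
solve A·x = −loads:
  F[0-1] = -808.6424 N (compression)
  F[0-2] = +554.5903 N (tension)
  F[1-2] = -1046.4418 N (compression)
  Rx@0 = -72.3400 N
  Ry@0 = +649.1049 N
  Ry@2 = +887.3951 N

554.590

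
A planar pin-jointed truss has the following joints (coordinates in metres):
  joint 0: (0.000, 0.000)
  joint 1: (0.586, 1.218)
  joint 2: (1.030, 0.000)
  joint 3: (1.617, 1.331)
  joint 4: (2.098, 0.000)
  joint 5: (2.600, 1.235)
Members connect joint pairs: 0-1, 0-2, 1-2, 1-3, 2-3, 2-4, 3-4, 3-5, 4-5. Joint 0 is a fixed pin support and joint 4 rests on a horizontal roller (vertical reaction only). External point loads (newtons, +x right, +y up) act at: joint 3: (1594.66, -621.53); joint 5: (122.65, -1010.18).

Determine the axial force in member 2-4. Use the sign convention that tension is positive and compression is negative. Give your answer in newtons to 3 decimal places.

N=6 nodes, M=9 members, R=3 reactions → 2N=12, M+R=12
member 0 (0-1): L=1.3516, (cx,cy)=(0.4335,0.9011)
member 1 (0-2): L=1.0300, (cx,cy)=(1.0000,0.0000)
member 2 (1-2): L=1.2964, (cx,cy)=(0.3425,-0.9395)
member 3 (1-3): L=1.0372, (cx,cy)=(0.9940,0.1089)
member 4 (2-3): L=1.4547, (cx,cy)=(0.4035,0.9150)
member 5 (2-4): L=1.0680, (cx,cy)=(1.0000,0.0000)
member 6 (3-4): L=1.4152, (cx,cy)=(0.3399,-0.9405)
member 7 (3-5): L=0.9877, (cx,cy)=(0.9953,-0.0972)
member 8 (4-5): L=1.3331, (cx,cy)=(0.3766,0.9264)
solve A·x = −loads:
  F[0-1] = +1312.8941 N (tension)
  F[0-2] = +1148.1065 N (tension)
  F[1-2] = -1147.0148 N (compression)
  F[1-3] = +967.8013 N (tension)
  F[2-3] = +1177.7944 N (tension)
  F[2-4] = +280.0042 N (tension)
  F[3-4] = -1972.1036 N (compression)
  F[3-5] = +515.3452 N (tension)
  F[4-5] = -1036.3740 N (compression)
  Rx@0 = -1717.3100 N
  Ry@0 = -1183.0885 N
  Ry@4 = +2814.7985 N

280.004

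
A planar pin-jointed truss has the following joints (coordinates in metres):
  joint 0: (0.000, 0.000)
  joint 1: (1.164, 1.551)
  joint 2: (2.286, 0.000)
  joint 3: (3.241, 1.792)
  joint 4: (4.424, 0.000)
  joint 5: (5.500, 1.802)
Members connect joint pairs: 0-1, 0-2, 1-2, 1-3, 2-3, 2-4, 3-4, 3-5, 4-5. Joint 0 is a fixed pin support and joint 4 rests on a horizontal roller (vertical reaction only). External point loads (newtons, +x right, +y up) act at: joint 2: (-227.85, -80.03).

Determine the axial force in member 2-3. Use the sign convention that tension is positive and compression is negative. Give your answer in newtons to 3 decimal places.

N=6 nodes, M=9 members, R=3 reactions → 2N=12, M+R=12
member 0 (0-1): L=1.9392, (cx,cy)=(0.6002,0.7998)
member 1 (0-2): L=2.2860, (cx,cy)=(1.0000,0.0000)
member 2 (1-2): L=1.9143, (cx,cy)=(0.5861,-0.8102)
member 3 (1-3): L=2.0909, (cx,cy)=(0.9933,0.1153)
member 4 (2-3): L=2.0306, (cx,cy)=(0.4703,0.8825)
member 5 (2-4): L=2.1380, (cx,cy)=(1.0000,0.0000)
member 6 (3-4): L=2.1473, (cx,cy)=(0.5509,-0.8345)
member 7 (3-5): L=2.2590, (cx,cy)=(1.0000,0.0044)
member 8 (4-5): L=2.0988, (cx,cy)=(0.5127,0.8586)
solve A·x = −loads:
  F[0-1] = -48.3567 N (compression)
  F[0-2] = -198.8240 N (compression)
  F[1-2] = +40.2039 N (tension)
  F[1-3] = -52.9431 N (compression)
  F[2-3] = +53.7742 N (tension)
  F[2-4] = +27.2999 N (tension)
  F[3-4] = -49.5521 N (compression)
  F[3-5] = -0.0000 N (compression)
  F[4-5] = -0.0000 N (compression)
  Rx@0 = +227.8500 N
  Ry@0 = +38.6763 N
  Ry@4 = +41.3537 N

53.774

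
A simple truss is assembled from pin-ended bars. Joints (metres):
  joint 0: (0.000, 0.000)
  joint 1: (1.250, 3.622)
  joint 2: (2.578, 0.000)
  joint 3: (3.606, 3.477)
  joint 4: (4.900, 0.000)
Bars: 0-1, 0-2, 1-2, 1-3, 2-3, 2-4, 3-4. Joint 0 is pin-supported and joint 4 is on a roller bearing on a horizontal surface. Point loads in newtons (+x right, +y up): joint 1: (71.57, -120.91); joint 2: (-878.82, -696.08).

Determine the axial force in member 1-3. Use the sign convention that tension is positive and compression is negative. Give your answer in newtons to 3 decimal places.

-295.687

N=5 nodes, M=7 members, R=3 reactions → 2N=10, M+R=10
member 0 (0-1): L=3.8316, (cx,cy)=(0.3262,0.9453)
member 1 (0-2): L=2.5780, (cx,cy)=(1.0000,0.0000)
member 2 (1-2): L=3.8578, (cx,cy)=(0.3442,-0.9389)
member 3 (1-3): L=2.3605, (cx,cy)=(0.9981,-0.0614)
member 4 (2-3): L=3.6258, (cx,cy)=(0.2835,0.9590)
member 5 (2-4): L=2.3220, (cx,cy)=(1.0000,0.0000)
member 6 (3-4): L=3.7100, (cx,cy)=(0.3488,-0.9372)
solve A·x = −loads:
  F[0-1] = -388.2608 N (compression)
  F[0-2] = -680.5869 N (compression)
  F[1-2] = +281.4759 N (tension)
  F[1-3] = -295.6866 N (compression)
  F[2-3] = +450.2849 N (tension)
  F[2-4] = +167.4612 N (tension)
  F[3-4] = -480.1221 N (compression)
  Rx@0 = +807.2500 N
  Ry@0 = +367.0189 N
  Ry@4 = +449.9711 N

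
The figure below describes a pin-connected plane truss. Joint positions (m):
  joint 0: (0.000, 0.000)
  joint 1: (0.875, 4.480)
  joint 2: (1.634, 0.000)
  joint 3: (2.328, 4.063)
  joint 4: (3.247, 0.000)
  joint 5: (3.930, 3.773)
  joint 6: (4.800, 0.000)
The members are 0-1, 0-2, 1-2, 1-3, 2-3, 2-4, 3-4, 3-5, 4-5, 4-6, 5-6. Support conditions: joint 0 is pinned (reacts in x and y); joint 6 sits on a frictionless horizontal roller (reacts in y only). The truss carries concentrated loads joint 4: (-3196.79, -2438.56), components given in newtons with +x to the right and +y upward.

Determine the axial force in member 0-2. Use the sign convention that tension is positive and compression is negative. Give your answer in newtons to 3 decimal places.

-3042.693

N=7 nodes, M=11 members, R=3 reactions → 2N=14, M+R=14
member 0 (0-1): L=4.5646, (cx,cy)=(0.1917,0.9815)
member 1 (0-2): L=1.6340, (cx,cy)=(1.0000,0.0000)
member 2 (1-2): L=4.5438, (cx,cy)=(0.1670,-0.9860)
member 3 (1-3): L=1.5117, (cx,cy)=(0.9612,-0.2759)
member 4 (2-3): L=4.1218, (cx,cy)=(0.1684,0.9857)
member 5 (2-4): L=1.6130, (cx,cy)=(1.0000,0.0000)
member 6 (3-4): L=4.1656, (cx,cy)=(0.2206,-0.9754)
member 7 (3-5): L=1.6280, (cx,cy)=(0.9840,-0.1781)
member 8 (4-5): L=3.8343, (cx,cy)=(0.1781,0.9840)
member 9 (4-6): L=1.5530, (cx,cy)=(1.0000,0.0000)
member 10 (5-6): L=3.8720, (cx,cy)=(0.2247,-0.9744)
solve A·x = −loads:
  F[0-1] = -803.8834 N (compression)
  F[0-2] = -3042.6932 N (compression)
  F[1-2] = +888.2627 N (tension)
  F[1-3] = -314.6817 N (compression)
  F[2-3] = -888.4669 N (compression)
  F[2-4] = -2744.7261 N (compression)
  F[3-4] = +930.9249 N (tension)
  F[3-5] = -668.1246 N (compression)
  F[4-5] = +1555.4479 N (tension)
  F[4-6] = +380.3706 N (tension)
  F[5-6] = -1692.8703 N (compression)
  Rx@0 = +3196.7900 N
  Ry@0 = +788.9758 N
  Ry@6 = +1649.5842 N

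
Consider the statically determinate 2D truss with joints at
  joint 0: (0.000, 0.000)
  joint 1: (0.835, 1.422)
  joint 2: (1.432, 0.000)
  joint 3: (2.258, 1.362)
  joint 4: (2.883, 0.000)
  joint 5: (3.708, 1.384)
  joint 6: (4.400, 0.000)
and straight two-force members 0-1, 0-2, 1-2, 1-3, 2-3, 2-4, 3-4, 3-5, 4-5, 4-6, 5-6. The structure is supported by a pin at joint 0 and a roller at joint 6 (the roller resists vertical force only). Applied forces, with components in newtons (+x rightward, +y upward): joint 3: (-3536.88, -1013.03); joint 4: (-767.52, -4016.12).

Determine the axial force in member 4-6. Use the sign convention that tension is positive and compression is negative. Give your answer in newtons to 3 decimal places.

1028.257

N=7 nodes, M=11 members, R=3 reactions → 2N=14, M+R=14
member 0 (0-1): L=1.6490, (cx,cy)=(0.5064,0.8623)
member 1 (0-2): L=1.4320, (cx,cy)=(1.0000,0.0000)
member 2 (1-2): L=1.5422, (cx,cy)=(0.3871,-0.9220)
member 3 (1-3): L=1.4243, (cx,cy)=(0.9991,-0.0421)
member 4 (2-3): L=1.5929, (cx,cy)=(0.5186,0.8550)
member 5 (2-4): L=1.4510, (cx,cy)=(1.0000,0.0000)
member 6 (3-4): L=1.4986, (cx,cy)=(0.4171,-0.9089)
member 7 (3-5): L=1.4502, (cx,cy)=(0.9999,0.0152)
member 8 (4-5): L=1.6112, (cx,cy)=(0.5120,0.8590)
member 9 (4-6): L=1.5170, (cx,cy)=(1.0000,0.0000)
member 10 (5-6): L=1.5474, (cx,cy)=(0.4472,-0.8944)
solve A·x = −loads:
  F[0-1] = -3447.2382 N (compression)
  F[0-2] = -2558.8653 N (compression)
  F[1-2] = +3363.3450 N (tension)
  F[1-3] = -3050.1940 N (compression)
  F[2-3] = -3626.8583 N (compression)
  F[2-4] = +623.8014 N (tension)
  F[3-4] = +2118.1042 N (tension)
  F[3-5] = -2274.9772 N (compression)
  F[4-5] = +2434.3489 N (tension)
  F[4-6] = +1028.2574 N (tension)
  F[5-6] = -2299.2534 N (compression)
  Rx@0 = +4304.4000 N
  Ry@0 = +2972.6352 N
  Ry@6 = +2056.5148 N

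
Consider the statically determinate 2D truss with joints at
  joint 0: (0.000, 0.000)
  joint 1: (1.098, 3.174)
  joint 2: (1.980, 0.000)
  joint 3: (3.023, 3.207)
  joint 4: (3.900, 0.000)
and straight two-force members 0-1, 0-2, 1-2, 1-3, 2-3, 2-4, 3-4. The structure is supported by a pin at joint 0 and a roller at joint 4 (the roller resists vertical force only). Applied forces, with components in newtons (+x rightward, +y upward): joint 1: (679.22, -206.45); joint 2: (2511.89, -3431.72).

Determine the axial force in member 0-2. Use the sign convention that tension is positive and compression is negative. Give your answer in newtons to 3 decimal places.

N=5 nodes, M=7 members, R=3 reactions → 2N=10, M+R=10
member 0 (0-1): L=3.3586, (cx,cy)=(0.3269,0.9450)
member 1 (0-2): L=1.9800, (cx,cy)=(1.0000,0.0000)
member 2 (1-2): L=3.2943, (cx,cy)=(0.2677,-0.9635)
member 3 (1-3): L=1.9253, (cx,cy)=(0.9999,0.0171)
member 4 (2-3): L=3.3723, (cx,cy)=(0.3093,0.9510)
member 5 (2-4): L=1.9200, (cx,cy)=(1.0000,0.0000)
member 6 (3-4): L=3.3248, (cx,cy)=(0.2638,-0.9646)
solve A·x = −loads:
  F[0-1] = -1359.7252 N (compression)
  F[0-2] = +3635.6402 N (tension)
  F[1-2] = +1094.2194 N (tension)
  F[1-3] = -1416.9222 N (compression)
  F[2-3] = +2500.0225 N (tension)
  F[2-4] = +643.5058 N (tension)
  F[3-4] = -2439.5638 N (compression)
  Rx@0 = -3191.1100 N
  Ry@0 = +1285.0080 N
  Ry@4 = +2353.1620 N

3635.640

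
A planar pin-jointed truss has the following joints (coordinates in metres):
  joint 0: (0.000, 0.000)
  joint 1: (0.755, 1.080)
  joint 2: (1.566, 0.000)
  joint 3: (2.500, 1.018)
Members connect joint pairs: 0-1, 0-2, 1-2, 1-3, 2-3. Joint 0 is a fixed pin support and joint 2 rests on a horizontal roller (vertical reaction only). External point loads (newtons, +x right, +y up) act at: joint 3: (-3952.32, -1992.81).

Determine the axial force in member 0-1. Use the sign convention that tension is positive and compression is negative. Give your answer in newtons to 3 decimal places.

N=4 nodes, M=5 members, R=3 reactions → 2N=8, M+R=8
member 0 (0-1): L=1.3177, (cx,cy)=(0.5730,0.8196)
member 1 (0-2): L=1.5660, (cx,cy)=(1.0000,0.0000)
member 2 (1-2): L=1.3506, (cx,cy)=(0.6005,-0.7996)
member 3 (1-3): L=1.7461, (cx,cy)=(0.9994,-0.0355)
member 4 (2-3): L=1.3815, (cx,cy)=(0.6761,0.7369)
solve A·x = −loads:
  F[0-1] = -1684.6271 N (compression)
  F[0-2] = -2987.1080 N (compression)
  F[1-2] = +1818.0359 N (tension)
  F[1-3] = -2058.1927 N (compression)
  F[2-3] = -2803.6663 N (compression)
  Rx@0 = +3952.3200 N
  Ry@0 = +1380.7007 N
  Ry@2 = +612.1093 N

-1684.627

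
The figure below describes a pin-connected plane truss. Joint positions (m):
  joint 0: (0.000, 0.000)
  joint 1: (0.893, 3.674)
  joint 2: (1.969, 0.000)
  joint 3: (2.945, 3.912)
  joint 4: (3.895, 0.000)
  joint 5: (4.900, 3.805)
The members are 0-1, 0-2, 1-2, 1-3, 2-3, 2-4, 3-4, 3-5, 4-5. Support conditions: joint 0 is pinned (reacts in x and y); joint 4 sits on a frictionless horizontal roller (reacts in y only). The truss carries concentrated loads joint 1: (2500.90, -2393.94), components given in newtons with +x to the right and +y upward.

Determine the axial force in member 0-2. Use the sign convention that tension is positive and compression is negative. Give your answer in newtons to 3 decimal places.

N=6 nodes, M=9 members, R=3 reactions → 2N=12, M+R=12
member 0 (0-1): L=3.7810, (cx,cy)=(0.2362,0.9717)
member 1 (0-2): L=1.9690, (cx,cy)=(1.0000,0.0000)
member 2 (1-2): L=3.8283, (cx,cy)=(0.2811,-0.9597)
member 3 (1-3): L=2.0658, (cx,cy)=(0.9933,0.1152)
member 4 (2-3): L=4.0319, (cx,cy)=(0.2421,0.9703)
member 5 (2-4): L=1.9260, (cx,cy)=(1.0000,0.0000)
member 6 (3-4): L=4.0257, (cx,cy)=(0.2360,-0.9718)
member 7 (3-5): L=1.9579, (cx,cy)=(0.9985,-0.0546)
member 8 (4-5): L=3.9355, (cx,cy)=(0.2554,0.9668)
solve A·x = −loads:
  F[0-1] = +528.8776 N (tension)
  F[0-2] = +2375.9882 N (tension)
  F[1-2] = -3208.1732 N (compression)
  F[1-3] = -1484.1724 N (compression)
  F[2-3] = +3173.2240 N (tension)
  F[2-4] = +706.1509 N (tension)
  F[3-4] = -2992.3685 N (compression)
  F[3-5] = -0.0000 N (tension)
  F[4-5] = +0.0000 N (tension)
  Rx@0 = -2500.9000 N
  Ry@0 = -513.9149 N
  Ry@4 = +2907.8549 N

2375.988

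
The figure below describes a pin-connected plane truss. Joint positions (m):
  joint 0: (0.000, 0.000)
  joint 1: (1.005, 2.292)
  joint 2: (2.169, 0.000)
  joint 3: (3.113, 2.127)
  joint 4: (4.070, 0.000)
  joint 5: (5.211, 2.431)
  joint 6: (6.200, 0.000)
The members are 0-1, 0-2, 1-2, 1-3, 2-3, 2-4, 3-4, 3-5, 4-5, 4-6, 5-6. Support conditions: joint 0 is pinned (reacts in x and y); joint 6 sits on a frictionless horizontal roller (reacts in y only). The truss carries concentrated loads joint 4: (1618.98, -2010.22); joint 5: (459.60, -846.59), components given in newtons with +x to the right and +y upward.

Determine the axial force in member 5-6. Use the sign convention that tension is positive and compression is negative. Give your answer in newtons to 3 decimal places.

N=7 nodes, M=11 members, R=3 reactions → 2N=14, M+R=14
member 0 (0-1): L=2.5027, (cx,cy)=(0.4016,0.9158)
member 1 (0-2): L=2.1690, (cx,cy)=(1.0000,0.0000)
member 2 (1-2): L=2.5706, (cx,cy)=(0.4528,-0.8916)
member 3 (1-3): L=2.1144, (cx,cy)=(0.9970,-0.0780)
member 4 (2-3): L=2.3271, (cx,cy)=(0.4057,0.9140)
member 5 (2-4): L=1.9010, (cx,cy)=(1.0000,0.0000)
member 6 (3-4): L=2.3324, (cx,cy)=(0.4103,-0.9119)
member 7 (3-5): L=2.1199, (cx,cy)=(0.9897,0.1434)
member 8 (4-5): L=2.6855, (cx,cy)=(0.4249,0.9052)
member 9 (4-6): L=2.1300, (cx,cy)=(1.0000,0.0000)
member 10 (5-6): L=2.6245, (cx,cy)=(0.3768,-0.9263)
solve A·x = −loads:
  F[0-1] = -704.7674 N (compression)
  F[0-2] = +2361.5958 N (tension)
  F[1-2] = +779.7523 N (tension)
  F[1-3] = -638.0383 N (compression)
  F[2-3] = -760.6298 N (compression)
  F[2-4] = +3023.2298 N (tension)
  F[3-4] = +523.5387 N (tension)
  F[3-5] = -1171.5723 N (compression)
  F[4-5] = +1693.2157 N (tension)
  F[4-6] = +899.6463 N (tension)
  F[5-6] = -2387.3623 N (compression)
  Rx@0 = -2078.5800 N
  Ry@0 = +645.4449 N
  Ry@6 = +2211.3651 N

-2387.362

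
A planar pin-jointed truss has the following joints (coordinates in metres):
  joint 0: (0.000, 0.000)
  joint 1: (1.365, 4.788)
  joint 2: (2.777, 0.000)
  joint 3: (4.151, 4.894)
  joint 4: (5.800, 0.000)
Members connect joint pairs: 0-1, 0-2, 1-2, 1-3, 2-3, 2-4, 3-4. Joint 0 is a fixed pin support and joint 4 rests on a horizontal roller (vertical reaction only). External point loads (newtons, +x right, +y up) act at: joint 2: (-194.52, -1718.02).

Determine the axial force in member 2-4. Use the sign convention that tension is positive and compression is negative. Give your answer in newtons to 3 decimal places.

277.161

N=5 nodes, M=7 members, R=3 reactions → 2N=10, M+R=10
member 0 (0-1): L=4.9788, (cx,cy)=(0.2742,0.9617)
member 1 (0-2): L=2.7770, (cx,cy)=(1.0000,0.0000)
member 2 (1-2): L=4.9919, (cx,cy)=(0.2829,-0.9592)
member 3 (1-3): L=2.7880, (cx,cy)=(0.9993,0.0380)
member 4 (2-3): L=5.0832, (cx,cy)=(0.2703,0.9628)
member 5 (2-4): L=3.0230, (cx,cy)=(1.0000,0.0000)
member 6 (3-4): L=5.1643, (cx,cy)=(0.3193,-0.9477)
solve A·x = −loads:
  F[0-1] = -931.1217 N (compression)
  F[0-2] = +60.7601 N (tension)
  F[1-2] = +913.1972 N (tension)
  F[1-3] = -513.9590 N (compression)
  F[2-3] = +874.6759 N (tension)
  F[2-4] = +277.1614 N (tension)
  F[3-4] = -868.0149 N (compression)
  Rx@0 = +194.5200 N
  Ry@0 = +895.4439 N
  Ry@4 = +822.5761 N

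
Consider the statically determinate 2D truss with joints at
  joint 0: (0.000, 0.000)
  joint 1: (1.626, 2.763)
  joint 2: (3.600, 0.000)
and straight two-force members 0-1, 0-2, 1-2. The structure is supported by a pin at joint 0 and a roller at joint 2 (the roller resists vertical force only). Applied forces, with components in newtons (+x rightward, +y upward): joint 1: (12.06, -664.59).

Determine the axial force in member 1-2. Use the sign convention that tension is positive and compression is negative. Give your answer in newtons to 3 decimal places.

-380.287

N=3 nodes, M=3 members, R=3 reactions → 2N=6, M+R=6
member 0 (0-1): L=3.2059, (cx,cy)=(0.5072,0.8618)
member 1 (0-2): L=3.6000, (cx,cy)=(1.0000,0.0000)
member 2 (1-2): L=3.3957, (cx,cy)=(0.5813,-0.8137)
solve A·x = −loads:
  F[0-1] = -412.0969 N (compression)
  F[0-2] = +221.0689 N (tension)
  F[1-2] = -380.2866 N (compression)
  Rx@0 = -12.0600 N
  Ry@0 = +355.1608 N
  Ry@2 = +309.4292 N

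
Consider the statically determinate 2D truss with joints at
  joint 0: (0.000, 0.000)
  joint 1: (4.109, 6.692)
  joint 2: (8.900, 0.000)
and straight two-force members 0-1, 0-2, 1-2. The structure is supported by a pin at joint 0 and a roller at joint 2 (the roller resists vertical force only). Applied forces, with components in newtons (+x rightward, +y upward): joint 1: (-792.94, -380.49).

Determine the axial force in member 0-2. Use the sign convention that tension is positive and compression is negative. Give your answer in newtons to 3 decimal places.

N=3 nodes, M=3 members, R=3 reactions → 2N=6, M+R=6
member 0 (0-1): L=7.8528, (cx,cy)=(0.5233,0.8522)
member 1 (0-2): L=8.9000, (cx,cy)=(1.0000,0.0000)
member 2 (1-2): L=8.2302, (cx,cy)=(0.5821,-0.8131)
solve A·x = −loads:
  F[0-1] = -939.9946 N (compression)
  F[0-2] = -301.0862 N (compression)
  F[1-2] = +517.2211 N (tension)
  Rx@0 = +792.9400 N
  Ry@0 = +801.0429 N
  Ry@2 = -420.5529 N

-301.086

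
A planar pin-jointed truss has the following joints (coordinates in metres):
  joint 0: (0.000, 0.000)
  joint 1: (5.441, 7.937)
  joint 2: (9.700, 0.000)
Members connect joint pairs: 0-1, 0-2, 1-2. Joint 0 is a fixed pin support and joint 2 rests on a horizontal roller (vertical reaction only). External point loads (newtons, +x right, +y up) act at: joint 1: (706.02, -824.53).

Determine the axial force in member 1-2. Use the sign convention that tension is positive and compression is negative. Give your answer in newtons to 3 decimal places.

-1180.498

N=3 nodes, M=3 members, R=3 reactions → 2N=6, M+R=6
member 0 (0-1): L=9.6229, (cx,cy)=(0.5654,0.8248)
member 1 (0-2): L=9.7000, (cx,cy)=(1.0000,0.0000)
member 2 (1-2): L=9.0075, (cx,cy)=(0.4728,-0.8812)
solve A·x = −loads:
  F[0-1] = +261.4819 N (tension)
  F[0-2] = +558.1725 N (tension)
  F[1-2] = -1180.4975 N (compression)
  Rx@0 = -706.0200 N
  Ry@0 = -215.6709 N
  Ry@2 = +1040.2009 N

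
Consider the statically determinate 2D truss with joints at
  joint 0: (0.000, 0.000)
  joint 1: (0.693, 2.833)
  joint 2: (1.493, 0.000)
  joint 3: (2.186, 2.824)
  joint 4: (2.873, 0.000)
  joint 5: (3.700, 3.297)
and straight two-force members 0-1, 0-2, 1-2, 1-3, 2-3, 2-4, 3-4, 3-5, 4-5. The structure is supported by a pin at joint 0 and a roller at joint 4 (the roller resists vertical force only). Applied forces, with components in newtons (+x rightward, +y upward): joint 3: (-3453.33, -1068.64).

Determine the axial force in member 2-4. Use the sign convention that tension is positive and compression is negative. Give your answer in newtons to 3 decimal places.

-627.965

N=6 nodes, M=9 members, R=3 reactions → 2N=12, M+R=12
member 0 (0-1): L=2.9165, (cx,cy)=(0.2376,0.9714)
member 1 (0-2): L=1.4930, (cx,cy)=(1.0000,0.0000)
member 2 (1-2): L=2.9438, (cx,cy)=(0.2718,-0.9624)
member 3 (1-3): L=1.4930, (cx,cy)=(1.0000,-0.0060)
member 4 (2-3): L=2.9078, (cx,cy)=(0.2383,0.9712)
member 5 (2-4): L=1.3800, (cx,cy)=(1.0000,0.0000)
member 6 (3-4): L=2.9064, (cx,cy)=(0.2364,-0.9717)
member 7 (3-5): L=1.5862, (cx,cy)=(0.9545,0.2982)
member 8 (4-5): L=3.3991, (cx,cy)=(0.2433,0.9700)
solve A·x = −loads:
  F[0-1] = -3757.5845 N (compression)
  F[0-2] = -2560.4856 N (compression)
  F[1-2] = +3804.7748 N (tension)
  F[1-3] = -1926.8600 N (compression)
  F[2-3] = -3770.2214 N (compression)
  F[2-4] = -627.9648 N (compression)
  F[3-4] = +2656.6138 N (tension)
  F[3-5] = +0.0000 N (tension)
  F[4-5] = -0.0000 N (compression)
  Rx@0 = +3453.3300 N
  Ry@0 = +3649.9685 N
  Ry@4 = -2581.3285 N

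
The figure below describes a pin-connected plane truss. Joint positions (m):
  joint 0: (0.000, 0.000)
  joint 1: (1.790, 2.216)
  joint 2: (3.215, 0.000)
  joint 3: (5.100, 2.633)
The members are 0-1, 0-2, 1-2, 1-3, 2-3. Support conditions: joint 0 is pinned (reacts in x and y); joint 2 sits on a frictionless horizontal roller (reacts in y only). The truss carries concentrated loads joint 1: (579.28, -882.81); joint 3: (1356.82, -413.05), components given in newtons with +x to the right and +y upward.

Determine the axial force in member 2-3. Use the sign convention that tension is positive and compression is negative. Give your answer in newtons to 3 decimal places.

N=4 nodes, M=5 members, R=3 reactions → 2N=8, M+R=8
member 0 (0-1): L=2.8486, (cx,cy)=(0.6284,0.7779)
member 1 (0-2): L=3.2150, (cx,cy)=(1.0000,0.0000)
member 2 (1-2): L=2.6346, (cx,cy)=(0.5409,-0.8411)
member 3 (1-3): L=3.3362, (cx,cy)=(0.9922,0.1250)
member 4 (2-3): L=3.2382, (cx,cy)=(0.5821,0.8131)
solve A·x = −loads:
  F[0-1] = +1750.0174 N (tension)
  F[0-2] = +836.4419 N (tension)
  F[1-2] = -2396.0727 N (compression)
  F[1-3] = +1830.7056 N (tension)
  F[2-3] = -789.4126 N (compression)
  Rx@0 = -1936.1000 N
  Ry@0 = -1361.3644 N
  Ry@2 = +2657.2244 N

-789.413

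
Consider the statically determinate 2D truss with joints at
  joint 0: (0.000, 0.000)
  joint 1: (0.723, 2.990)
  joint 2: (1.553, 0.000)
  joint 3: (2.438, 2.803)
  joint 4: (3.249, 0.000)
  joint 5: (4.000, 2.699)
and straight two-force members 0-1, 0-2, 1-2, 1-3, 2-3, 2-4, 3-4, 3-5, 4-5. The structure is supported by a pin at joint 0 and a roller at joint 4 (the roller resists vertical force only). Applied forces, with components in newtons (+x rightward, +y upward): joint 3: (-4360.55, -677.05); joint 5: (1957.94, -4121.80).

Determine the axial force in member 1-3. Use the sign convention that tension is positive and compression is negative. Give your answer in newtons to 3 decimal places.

N=6 nodes, M=9 members, R=3 reactions → 2N=12, M+R=12
member 0 (0-1): L=3.0762, (cx,cy)=(0.2350,0.9720)
member 1 (0-2): L=1.5530, (cx,cy)=(1.0000,0.0000)
member 2 (1-2): L=3.1031, (cx,cy)=(0.2675,-0.9636)
member 3 (1-3): L=1.7252, (cx,cy)=(0.9941,-0.1084)
member 4 (2-3): L=2.9394, (cx,cy)=(0.3011,0.9536)
member 5 (2-4): L=1.6960, (cx,cy)=(1.0000,0.0000)
member 6 (3-4): L=2.9180, (cx,cy)=(0.2779,-0.9606)
member 7 (3-5): L=1.5655, (cx,cy)=(0.9978,-0.0664)
member 8 (4-5): L=2.8015, (cx,cy)=(0.2681,0.9634)
solve A·x = −loads:
  F[0-1] = -1390.6823 N (compression)
  F[0-2] = -2075.7545 N (compression)
  F[1-2] = +1484.7680 N (tension)
  F[1-3] = -728.2889 N (compression)
  F[2-3] = -1500.2852 N (compression)
  F[2-4] = -1226.9027 N (compression)
  F[3-4] = +491.0596 N (tension)
  F[3-5] = +3055.1102 N (tension)
  F[4-5] = -4067.7137 N (compression)
  Rx@0 = +2402.6100 N
  Ry@0 = +1351.7259 N
  Ry@4 = +3447.1241 N

-728.289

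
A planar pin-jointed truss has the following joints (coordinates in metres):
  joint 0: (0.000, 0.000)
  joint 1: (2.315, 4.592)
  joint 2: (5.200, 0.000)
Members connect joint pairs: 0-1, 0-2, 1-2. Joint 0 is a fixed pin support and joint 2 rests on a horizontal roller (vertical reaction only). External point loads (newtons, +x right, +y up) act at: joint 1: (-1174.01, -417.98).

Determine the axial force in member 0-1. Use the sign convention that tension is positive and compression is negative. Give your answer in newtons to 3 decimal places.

-1420.738

N=3 nodes, M=3 members, R=3 reactions → 2N=6, M+R=6
member 0 (0-1): L=5.1425, (cx,cy)=(0.4502,0.8929)
member 1 (0-2): L=5.2000, (cx,cy)=(1.0000,0.0000)
member 2 (1-2): L=5.4231, (cx,cy)=(0.5320,-0.8468)
solve A·x = −loads:
  F[0-1] = -1420.7375 N (compression)
  F[0-2] = -534.4410 N (compression)
  F[1-2] = +1004.6139 N (tension)
  Rx@0 = +1174.0100 N
  Ry@0 = +1268.6397 N
  Ry@2 = -850.6597 N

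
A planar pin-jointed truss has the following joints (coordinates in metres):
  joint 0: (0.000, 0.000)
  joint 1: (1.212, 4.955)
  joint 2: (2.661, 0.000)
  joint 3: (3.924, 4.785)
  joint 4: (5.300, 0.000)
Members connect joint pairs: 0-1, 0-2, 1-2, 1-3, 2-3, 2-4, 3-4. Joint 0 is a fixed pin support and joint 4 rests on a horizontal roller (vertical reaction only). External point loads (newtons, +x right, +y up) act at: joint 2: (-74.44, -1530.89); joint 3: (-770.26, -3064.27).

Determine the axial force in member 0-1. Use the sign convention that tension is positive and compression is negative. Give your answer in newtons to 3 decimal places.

-2319.662

N=5 nodes, M=7 members, R=3 reactions → 2N=10, M+R=10
member 0 (0-1): L=5.1011, (cx,cy)=(0.2376,0.9714)
member 1 (0-2): L=2.6610, (cx,cy)=(1.0000,0.0000)
member 2 (1-2): L=5.1625, (cx,cy)=(0.2807,-0.9598)
member 3 (1-3): L=2.7173, (cx,cy)=(0.9980,-0.0626)
member 4 (2-3): L=4.9489, (cx,cy)=(0.2552,0.9669)
member 5 (2-4): L=2.6390, (cx,cy)=(1.0000,0.0000)
member 6 (3-4): L=4.9789, (cx,cy)=(0.2764,-0.9611)
solve A·x = −loads:
  F[0-1] = -2319.6618 N (compression)
  F[0-2] = -293.5554 N (compression)
  F[1-2] = +2428.1082 N (tension)
  F[1-3] = -1235.0776 N (compression)
  F[2-3] = -826.9993 N (compression)
  F[2-4] = +673.4562 N (tension)
  F[3-4] = -2436.8327 N (compression)
  Rx@0 = +844.7000 N
  Ry@0 = +2253.2355 N
  Ry@4 = +2341.9245 N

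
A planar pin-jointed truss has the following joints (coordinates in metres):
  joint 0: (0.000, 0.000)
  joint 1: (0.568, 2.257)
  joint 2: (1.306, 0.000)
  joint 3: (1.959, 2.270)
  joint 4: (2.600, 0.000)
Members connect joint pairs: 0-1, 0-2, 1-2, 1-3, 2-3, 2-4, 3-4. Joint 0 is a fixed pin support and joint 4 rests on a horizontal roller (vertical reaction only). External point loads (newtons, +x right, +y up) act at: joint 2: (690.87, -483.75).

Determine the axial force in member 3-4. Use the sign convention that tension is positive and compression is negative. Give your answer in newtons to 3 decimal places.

N=5 nodes, M=7 members, R=3 reactions → 2N=10, M+R=10
member 0 (0-1): L=2.3274, (cx,cy)=(0.2441,0.9698)
member 1 (0-2): L=1.3060, (cx,cy)=(1.0000,0.0000)
member 2 (1-2): L=2.3746, (cx,cy)=(0.3108,-0.9505)
member 3 (1-3): L=1.3911, (cx,cy)=(1.0000,0.0093)
member 4 (2-3): L=2.3621, (cx,cy)=(0.2765,0.9610)
member 5 (2-4): L=1.2940, (cx,cy)=(1.0000,0.0000)
member 6 (3-4): L=2.3588, (cx,cy)=(0.2718,-0.9624)
solve A·x = −loads:
  F[0-1] = -248.2657 N (compression)
  F[0-2] = +751.4597 N (tension)
  F[1-2] = +251.9369 N (tension)
  F[1-3] = -138.8952 N (compression)
  F[2-3] = +254.1961 N (tension)
  F[2-4] = +68.6156 N (tension)
  F[3-4] = -252.4934 N (compression)
  Rx@0 = -690.8700 N
  Ry@0 = +240.7587 N
  Ry@4 = +242.9913 N

-252.493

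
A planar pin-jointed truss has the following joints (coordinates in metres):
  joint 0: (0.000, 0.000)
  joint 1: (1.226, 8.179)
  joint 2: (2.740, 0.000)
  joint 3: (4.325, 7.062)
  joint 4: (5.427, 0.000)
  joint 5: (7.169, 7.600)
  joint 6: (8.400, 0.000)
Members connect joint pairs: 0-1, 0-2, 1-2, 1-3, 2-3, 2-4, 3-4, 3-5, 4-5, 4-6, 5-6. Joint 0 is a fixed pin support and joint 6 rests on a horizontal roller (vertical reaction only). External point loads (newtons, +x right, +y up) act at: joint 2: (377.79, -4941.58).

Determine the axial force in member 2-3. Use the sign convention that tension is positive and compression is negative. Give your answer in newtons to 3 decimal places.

1210.482

N=7 nodes, M=11 members, R=3 reactions → 2N=14, M+R=14
member 0 (0-1): L=8.2704, (cx,cy)=(0.1482,0.9890)
member 1 (0-2): L=2.7400, (cx,cy)=(1.0000,0.0000)
member 2 (1-2): L=8.3179, (cx,cy)=(0.1820,-0.9833)
member 3 (1-3): L=3.2942, (cx,cy)=(0.9408,-0.3391)
member 4 (2-3): L=7.2377, (cx,cy)=(0.2190,0.9757)
member 5 (2-4): L=2.6870, (cx,cy)=(1.0000,0.0000)
member 6 (3-4): L=7.1475, (cx,cy)=(0.1542,-0.9880)
member 7 (3-5): L=2.8944, (cx,cy)=(0.9826,0.1859)
member 8 (4-5): L=7.7971, (cx,cy)=(0.2234,0.9747)
member 9 (4-6): L=2.9730, (cx,cy)=(1.0000,0.0000)
member 10 (5-6): L=7.6990, (cx,cy)=(0.1599,-0.9871)
solve A·x = −loads:
  F[0-1] = -3366.8829 N (compression)
  F[0-2] = +876.8965 N (tension)
  F[1-2] = +3824.3649 N (tension)
  F[1-3] = -1270.4705 N (compression)
  F[2-3] = +1210.4816 N (tension)
  F[2-4] = +930.1158 N (tension)
  F[3-4] = -1757.5999 N (compression)
  F[3-5] = -670.8180 N (compression)
  F[4-5] = +1781.6176 N (tension)
  F[4-6] = +261.0848 N (tension)
  F[5-6] = -1632.9039 N (compression)
  Rx@0 = -377.7900 N
  Ry@0 = +3329.6837 N
  Ry@6 = +1611.8963 N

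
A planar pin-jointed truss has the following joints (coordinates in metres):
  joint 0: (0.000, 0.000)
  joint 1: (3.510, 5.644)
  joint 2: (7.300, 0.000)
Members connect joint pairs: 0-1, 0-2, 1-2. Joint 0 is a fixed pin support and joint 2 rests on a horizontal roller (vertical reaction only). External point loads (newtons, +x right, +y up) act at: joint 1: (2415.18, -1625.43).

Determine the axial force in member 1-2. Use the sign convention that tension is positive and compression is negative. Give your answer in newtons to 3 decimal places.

N=3 nodes, M=3 members, R=3 reactions → 2N=6, M+R=6
member 0 (0-1): L=6.6464, (cx,cy)=(0.5281,0.8492)
member 1 (0-2): L=7.3000, (cx,cy)=(1.0000,0.0000)
member 2 (1-2): L=6.7984, (cx,cy)=(0.5575,-0.8302)
solve A·x = −loads:
  F[0-1] = +1205.1755 N (tension)
  F[0-2] = +1778.7217 N (tension)
  F[1-2] = -3190.6436 N (compression)
  Rx@0 = -2415.1800 N
  Ry@0 = -1023.4104 N
  Ry@2 = +2648.8404 N

-3190.644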